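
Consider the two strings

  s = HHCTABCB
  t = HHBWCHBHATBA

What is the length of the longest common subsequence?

5

Taking H (s #1, t #1), then H (s #2, t #2), then C (s #3, t #5), then T (s #4, t #10), then A (s #5, t #12) gives a common subsequence of length 5, and the DP table's final entry dp[8][12] is also 5, so no common subsequence is longer.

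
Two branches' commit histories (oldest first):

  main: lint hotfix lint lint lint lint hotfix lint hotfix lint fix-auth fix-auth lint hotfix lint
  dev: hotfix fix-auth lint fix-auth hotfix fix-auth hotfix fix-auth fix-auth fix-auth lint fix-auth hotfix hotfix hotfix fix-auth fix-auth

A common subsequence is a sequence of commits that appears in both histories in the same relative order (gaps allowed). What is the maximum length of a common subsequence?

8

Pick hotfix at main[2]=dev[1], then lint at main[3]=dev[3], then hotfix at main[7]=dev[5], then hotfix at main[9]=dev[7], then fix-auth at main[11]=dev[9], then fix-auth at main[12]=dev[10], then lint at main[13]=dev[11], then hotfix at main[14]=dev[15]; all 8 commits appear in both, in order, and the DP table's final entry dp[15][17] is also 8, so no common subsequence is longer.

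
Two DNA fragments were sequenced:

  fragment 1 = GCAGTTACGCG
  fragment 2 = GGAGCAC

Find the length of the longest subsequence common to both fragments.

5

One common subsequence of length 5: G (fragment 1 #1, fragment 2 #2) → A (fragment 1 #3, fragment 2 #3) → G (fragment 1 #4, fragment 2 #4) → A (fragment 1 #7, fragment 2 #6) → C (fragment 1 #10, fragment 2 #7). Since dp[11][7] = 5, nothing longer is possible.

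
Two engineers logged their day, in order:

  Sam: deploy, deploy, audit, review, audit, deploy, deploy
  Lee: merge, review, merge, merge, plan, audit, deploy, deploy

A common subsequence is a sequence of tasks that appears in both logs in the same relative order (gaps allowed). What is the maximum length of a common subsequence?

One common subsequence of length 4: review at Sam[4]=Lee[2], audit at Sam[5]=Lee[6], deploy at Sam[6]=Lee[7], deploy at Sam[7]=Lee[8]. dp[7][8] = 4 confirms this is the maximum.

4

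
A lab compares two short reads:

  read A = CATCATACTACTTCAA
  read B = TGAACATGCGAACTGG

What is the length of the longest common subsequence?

9

Match T at read A[3]=read B[1]; then A at read A[5]=read B[3]; then A at read A[7]=read B[4]; then C at read A[8]=read B[5]; then A at read A[10]=read B[6]; then T at read A[12]=read B[7]; then C at read A[14]=read B[9]; then A at read A[15]=read B[11]; then A at read A[16]=read B[12] — 9 bases in the same relative order in both. dp[16][16] = 9 confirms this is the maximum.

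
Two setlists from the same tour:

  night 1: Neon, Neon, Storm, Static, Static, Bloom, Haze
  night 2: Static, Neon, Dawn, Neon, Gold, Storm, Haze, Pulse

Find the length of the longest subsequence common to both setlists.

4

One common subsequence of length 4: Neon (night 1 #1, night 2 #2), then Neon (night 1 #2, night 2 #4), then Storm (night 1 #3, night 2 #6), then Haze (night 1 #7, night 2 #7), and the DP table's final entry dp[7][8] is also 4, so no common subsequence is longer.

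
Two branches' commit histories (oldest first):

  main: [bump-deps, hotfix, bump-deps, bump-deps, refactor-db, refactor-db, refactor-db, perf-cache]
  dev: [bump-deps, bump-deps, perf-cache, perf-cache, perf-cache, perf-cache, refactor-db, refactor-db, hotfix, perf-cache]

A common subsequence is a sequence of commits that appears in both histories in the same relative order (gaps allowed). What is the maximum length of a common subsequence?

Match bump-deps [1,1]; then bump-deps [3,2]; then refactor-db [5,7]; then refactor-db [6,8]; then perf-cache [8,10] — 5 commits in the same relative order in both. Since dp[8][10] = 5, nothing longer is possible.

5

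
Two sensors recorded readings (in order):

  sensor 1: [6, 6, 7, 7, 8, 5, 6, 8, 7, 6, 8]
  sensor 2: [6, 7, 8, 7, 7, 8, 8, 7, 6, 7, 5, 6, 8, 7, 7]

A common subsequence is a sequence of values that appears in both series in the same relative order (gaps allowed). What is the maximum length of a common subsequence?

One common subsequence of length 8: 6 [1,1]; then 7 [3,4]; then 7 [4,5]; then 8 [5,7]; then 5 [6,11]; then 6 [7,12]; then 8 [8,13]; then 7 [9,15]. dp[11][15] = 8 confirms this is the maximum.

8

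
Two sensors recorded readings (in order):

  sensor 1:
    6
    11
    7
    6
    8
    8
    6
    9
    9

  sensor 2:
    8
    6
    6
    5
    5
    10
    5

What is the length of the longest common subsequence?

2

One common subsequence of length 2: 6 at sensor 1[1]=sensor 2[2], then 6 at sensor 1[4]=sensor 2[3]. dp[9][7] = 2 confirms this is the maximum.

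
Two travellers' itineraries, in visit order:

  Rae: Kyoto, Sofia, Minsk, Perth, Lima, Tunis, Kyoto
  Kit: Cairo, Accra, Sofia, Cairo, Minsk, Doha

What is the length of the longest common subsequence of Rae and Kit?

One common subsequence of length 2: Sofia [2,3], then Minsk [3,5]. Since dp[7][6] = 2, nothing longer is possible.

2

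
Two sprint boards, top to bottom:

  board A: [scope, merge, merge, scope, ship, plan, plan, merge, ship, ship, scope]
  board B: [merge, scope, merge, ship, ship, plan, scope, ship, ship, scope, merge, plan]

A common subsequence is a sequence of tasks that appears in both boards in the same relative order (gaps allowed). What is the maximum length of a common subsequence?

Pick scope [1,2]; then merge [2,3]; then ship [5,5]; then plan [6,6]; then ship [9,8]; then ship [10,9]; then scope [11,10]; all 7 tasks appear in both, in order. The LCS DP gives dp[11][12] = 7, so this is optimal.

7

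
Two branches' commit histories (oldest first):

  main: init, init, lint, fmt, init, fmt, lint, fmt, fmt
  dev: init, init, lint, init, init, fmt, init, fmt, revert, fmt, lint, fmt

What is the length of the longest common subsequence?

8

Taking init at main[1]=dev[1], init at main[2]=dev[2], lint at main[3]=dev[3], fmt at main[4]=dev[6], init at main[5]=dev[7], fmt at main[6]=dev[10], lint at main[7]=dev[11], fmt at main[9]=dev[12] gives a common subsequence of length 8, and the DP table's final entry dp[9][12] is also 8, so no common subsequence is longer.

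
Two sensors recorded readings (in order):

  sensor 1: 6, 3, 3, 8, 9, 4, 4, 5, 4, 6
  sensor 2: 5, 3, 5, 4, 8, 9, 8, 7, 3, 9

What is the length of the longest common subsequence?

Match 3 at sensor 1[2]=sensor 2[2], 3 at sensor 1[3]=sensor 2[9], 9 at sensor 1[5]=sensor 2[10] — 3 values in the same relative order in both, and the DP table's final entry dp[10][10] is also 3, so no common subsequence is longer.

3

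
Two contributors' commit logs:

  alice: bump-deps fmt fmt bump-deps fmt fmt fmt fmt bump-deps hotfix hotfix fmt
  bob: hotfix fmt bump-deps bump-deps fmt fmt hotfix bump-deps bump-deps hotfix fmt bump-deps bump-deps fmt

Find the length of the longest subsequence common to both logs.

Pick bump-deps at alice[1]=bob[4], then fmt at alice[2]=bob[5], then fmt at alice[3]=bob[6], then bump-deps at alice[4]=bob[9], then fmt at alice[5]=bob[11], then bump-deps at alice[9]=bob[13], then fmt at alice[12]=bob[14]; all 7 commits appear in both, in order, and the DP table's final entry dp[12][14] is also 7, so no common subsequence is longer.

7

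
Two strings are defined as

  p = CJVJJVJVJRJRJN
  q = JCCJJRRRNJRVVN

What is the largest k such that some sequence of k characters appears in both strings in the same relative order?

Match C [1,3], J [2,4], J [4,5], J [5,10], V [6,12], V [8,13], N [14,14] — 7 characters in the same relative order in both, and the DP table's final entry dp[14][14] is also 7, so no common subsequence is longer.

7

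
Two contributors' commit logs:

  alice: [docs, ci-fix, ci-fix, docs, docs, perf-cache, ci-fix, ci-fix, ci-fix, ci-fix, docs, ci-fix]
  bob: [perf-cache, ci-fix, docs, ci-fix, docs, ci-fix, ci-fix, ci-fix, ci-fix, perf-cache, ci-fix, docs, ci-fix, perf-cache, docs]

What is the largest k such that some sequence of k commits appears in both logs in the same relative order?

9

Taking docs [1,3]; then ci-fix [2,4]; then ci-fix [3,6]; then ci-fix [7,7]; then ci-fix [8,8]; then ci-fix [9,9]; then ci-fix [10,11]; then docs [11,12]; then ci-fix [12,13] gives a common subsequence of length 9. dp[12][15] = 9 confirms this is the maximum.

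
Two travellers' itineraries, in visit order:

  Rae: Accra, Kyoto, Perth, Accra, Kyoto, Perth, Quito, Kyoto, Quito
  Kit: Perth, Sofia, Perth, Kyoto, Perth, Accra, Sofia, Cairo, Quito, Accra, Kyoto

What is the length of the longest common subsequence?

Taking Kyoto [2,4], Perth [3,5], Accra [4,6], Quito [7,9], Kyoto [8,11] gives a common subsequence of length 5. Since dp[9][11] = 5, nothing longer is possible.

5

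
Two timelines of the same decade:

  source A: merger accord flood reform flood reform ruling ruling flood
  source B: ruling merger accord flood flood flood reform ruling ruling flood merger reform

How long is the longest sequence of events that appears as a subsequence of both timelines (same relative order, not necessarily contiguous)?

8

Pick merger at source A[1]=source B[2], then accord at source A[2]=source B[3], then flood at source A[3]=source B[5], then flood at source A[5]=source B[6], then reform at source A[6]=source B[7], then ruling at source A[7]=source B[8], then ruling at source A[8]=source B[9], then flood at source A[9]=source B[10]; all 8 events appear in both, in order. The LCS DP gives dp[9][12] = 8, so this is optimal.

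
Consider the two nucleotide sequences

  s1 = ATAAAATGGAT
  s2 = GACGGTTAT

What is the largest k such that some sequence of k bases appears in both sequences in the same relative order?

5

Let dp[i][j] be the LCS length of the first i bases of s1 and the first j bases of s2. dp[i][j] = dp[i-1][j-1]+1 when the i-th and j-th bases match, else max(dp[i-1][j], dp[i][j-1]).
    ·  G  A  C  G  G  T  T  A  T
 ·  0  0  0  0  0  0  0  0  0  0
 A  0  0  1  1  1  1  1  1  1  1
 T  0  0  1  1  1  1  2  2  2  2
 A  0  0  1  1  1  1  2  2  3  3
 A  0  0  1  1  1  1  2  2  3  3
 A  0  0  1  1  1  1  2  2  3  3
 A  0  0  1  1  1  1  2  2  3  3
 T  0  0  1  1  1  1  2  3  3  4
 G  0  1  1  1  2  2  2  3  3  4
 G  0  1  1  1  2  3  3  3  3  4
 A  0  1  2  2  2  3  3  3  4  4
 T  0  1  2  2  2  3  4  4  4  5
dp[11][9] = 5. One LCS (by backtracking along matches): ATTAT.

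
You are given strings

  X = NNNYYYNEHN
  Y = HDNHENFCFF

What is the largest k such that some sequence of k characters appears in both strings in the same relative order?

One common subsequence of length 3: N at X[1]=Y[3]; then E at X[8]=Y[5]; then N at X[10]=Y[6]. dp[10][10] = 3 confirms this is the maximum.

3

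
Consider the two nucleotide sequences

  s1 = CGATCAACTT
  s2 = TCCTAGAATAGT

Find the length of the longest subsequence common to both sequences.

Let dp[i][j] be the LCS length of the first i bases of s1 and the first j bases of s2. dp[i][j] = dp[i-1][j-1]+1 when the i-th and j-th bases match, else max(dp[i-1][j], dp[i][j-1]).
    ·  T  C  C  T  A  G  A  A  T  A  G  T
 ·  0  0  0  0  0  0  0  0  0  0  0  0  0
 C  0  0  1  1  1  1  1  1  1  1  1  1  1
 G  0  0  1  1  1  1  2  2  2  2  2  2  2
 A  0  0  1  1  1  2  2  3  3  3  3  3  3
 T  0  1  1  1  2  2  2  3  3  4  4  4  4
 C  0  1  2  2  2  2  2  3  3  4  4  4  4
 A  0  1  2  2  2  3  3  3  4  4  5  5  5
 A  0  1  2  2  2  3  3  4  4  4  5  5  5
 C  0  1  2  3  3  3  3  4  4  4  5  5  5
 T  0  1  2  3  4  4  4  4  4  5  5  5  6
 T  0  1  2  3  4  4  4  4  4  5  5  5  6
dp[10][12] = 6. One LCS (by backtracking along matches): CGATAT.

6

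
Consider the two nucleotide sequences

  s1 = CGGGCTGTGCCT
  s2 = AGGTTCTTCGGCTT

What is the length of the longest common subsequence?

8

Taking G (s1 #2, s2 #2), G (s1 #3, s2 #3), C (s1 #5, s2 #6), T (s1 #6, s2 #8), G (s1 #7, s2 #10), G (s1 #9, s2 #11), C (s1 #10, s2 #12), T (s1 #12, s2 #14) gives a common subsequence of length 8, and the DP table's final entry dp[12][14] is also 8, so no common subsequence is longer.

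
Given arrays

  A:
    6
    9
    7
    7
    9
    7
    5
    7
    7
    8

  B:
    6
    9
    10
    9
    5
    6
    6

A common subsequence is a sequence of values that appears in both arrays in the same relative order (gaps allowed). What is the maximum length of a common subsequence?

Let dp[i][j] be the LCS length of the first i values of A and the first j values of B. dp[i][j] = dp[i-1][j-1]+1 when the i-th and j-th values match, else max(dp[i-1][j], dp[i][j-1]).
    ·  6  9 10  9  5  6  6
 ·  0  0  0  0  0  0  0  0
 6  0  1  1  1  1  1  1  1
 9  0  1  2  2  2  2  2  2
 7  0  1  2  2  2  2  2  2
 7  0  1  2  2  2  2  2  2
 9  0  1  2  2  3  3  3  3
 7  0  1  2  2  3  3  3  3
 5  0  1  2  2  3  4  4  4
 7  0  1  2  2  3  4  4  4
 7  0  1  2  2  3  4  4  4
 8  0  1  2  2  3  4  4  4
dp[10][7] = 4. One LCS (by backtracking along matches): 6, 9, 9, 5.

4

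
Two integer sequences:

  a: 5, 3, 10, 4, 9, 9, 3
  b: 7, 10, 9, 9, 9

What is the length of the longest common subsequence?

Let dp[i][j] be the LCS length of the first i values of a and the first j values of b. dp[i][j] = dp[i-1][j-1]+1 when the i-th and j-th values match, else max(dp[i-1][j], dp[i][j-1]).
    ·  7 10  9  9  9
 ·  0  0  0  0  0  0
 5  0  0  0  0  0  0
 3  0  0  0  0  0  0
10  0  0  1  1  1  1
 4  0  0  1  1  1  1
 9  0  0  1  2  2  2
 9  0  0  1  2  3  3
 3  0  0  1  2  3  3
dp[7][5] = 3. One LCS (by backtracking along matches): 10, 9, 9.

3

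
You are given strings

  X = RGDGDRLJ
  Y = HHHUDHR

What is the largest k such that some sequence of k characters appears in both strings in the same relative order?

2

Taking D at X[3]=Y[5], then R at X[6]=Y[7] gives a common subsequence of length 2. dp[8][7] = 2 confirms this is the maximum.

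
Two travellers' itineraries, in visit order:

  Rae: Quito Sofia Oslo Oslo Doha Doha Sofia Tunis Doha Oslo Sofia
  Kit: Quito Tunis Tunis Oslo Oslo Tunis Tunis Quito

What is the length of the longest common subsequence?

One common subsequence of length 4: Quito at Rae[1]=Kit[1]; then Oslo at Rae[3]=Kit[4]; then Oslo at Rae[4]=Kit[5]; then Tunis at Rae[8]=Kit[7], and the DP table's final entry dp[11][8] is also 4, so no common subsequence is longer.

4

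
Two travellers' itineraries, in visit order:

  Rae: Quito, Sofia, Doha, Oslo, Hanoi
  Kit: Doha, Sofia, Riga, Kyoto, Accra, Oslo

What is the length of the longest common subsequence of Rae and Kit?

2

Taking Sofia at Rae[2]=Kit[2], then Oslo at Rae[4]=Kit[6] gives a common subsequence of length 2. dp[5][6] = 2 confirms this is the maximum.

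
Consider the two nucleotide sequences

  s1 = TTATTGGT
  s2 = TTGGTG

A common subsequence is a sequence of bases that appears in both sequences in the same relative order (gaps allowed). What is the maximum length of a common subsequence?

Let dp[i][j] be the LCS length of the first i bases of s1 and the first j bases of s2. dp[i][j] = dp[i-1][j-1]+1 when the i-th and j-th bases match, else max(dp[i-1][j], dp[i][j-1]).
    ·  T  T  G  G  T  G
 ·  0  0  0  0  0  0  0
 T  0  1  1  1  1  1  1
 T  0  1  2  2  2  2  2
 A  0  1  2  2  2  2  2
 T  0  1  2  2  2  3  3
 T  0  1  2  2  2  3  3
 G  0  1  2  3  3  3  4
 G  0  1  2  3  4  4  4
 T  0  1  2  3  4  5  5
dp[8][6] = 5. One LCS (by backtracking along matches): TTGGT.

5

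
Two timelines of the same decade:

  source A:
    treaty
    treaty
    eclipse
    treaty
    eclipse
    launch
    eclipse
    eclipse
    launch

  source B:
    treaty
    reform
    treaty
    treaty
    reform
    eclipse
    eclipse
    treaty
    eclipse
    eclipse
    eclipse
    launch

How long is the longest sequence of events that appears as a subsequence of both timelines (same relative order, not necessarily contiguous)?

Pick treaty [1,3], treaty [2,4], eclipse [3,7], treaty [4,8], eclipse [5,9], eclipse [7,10], eclipse [8,11], launch [9,12]; all 8 events appear in both, in order. Since dp[9][12] = 8, nothing longer is possible.

8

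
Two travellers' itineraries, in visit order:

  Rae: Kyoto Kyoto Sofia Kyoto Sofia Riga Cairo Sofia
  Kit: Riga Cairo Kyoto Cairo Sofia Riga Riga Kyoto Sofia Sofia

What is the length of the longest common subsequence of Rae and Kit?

Match Kyoto (Rae #1, Kit #3) → Sofia (Rae #3, Kit #5) → Kyoto (Rae #4, Kit #8) → Sofia (Rae #5, Kit #9) → Sofia (Rae #8, Kit #10) — 5 stops in the same relative order in both, and the DP table's final entry dp[8][10] is also 5, so no common subsequence is longer.

5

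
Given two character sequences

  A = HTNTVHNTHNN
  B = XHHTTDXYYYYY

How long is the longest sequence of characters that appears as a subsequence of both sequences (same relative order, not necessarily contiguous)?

3

Let dp[i][j] be the LCS length of the first i characters of A and the first j characters of B. dp[i][j] = dp[i-1][j-1]+1 when the i-th and j-th characters match, else max(dp[i-1][j], dp[i][j-1]).
    ·  X  H  H  T  T  D  X  Y  Y  Y  Y  Y
 ·  0  0  0  0  0  0  0  0  0  0  0  0  0
 H  0  0  1  1  1  1  1  1  1  1  1  1  1
 T  0  0  1  1  2  2  2  2  2  2  2  2  2
 N  0  0  1  1  2  2  2  2  2  2  2  2  2
 T  0  0  1  1  2  3  3  3  3  3  3  3  3
 V  0  0  1  1  2  3  3  3  3  3  3  3  3
 H  0  0  1  2  2  3  3  3  3  3  3  3  3
 N  0  0  1  2  2  3  3  3  3  3  3  3  3
 T  0  0  1  2  3  3  3  3  3  3  3  3  3
 H  0  0  1  2  3  3  3  3  3  3  3  3  3
 N  0  0  1  2  3  3  3  3  3  3  3  3  3
 N  0  0  1  2  3  3  3  3  3  3  3  3  3
dp[11][12] = 3. One LCS (by backtracking along matches): HTT.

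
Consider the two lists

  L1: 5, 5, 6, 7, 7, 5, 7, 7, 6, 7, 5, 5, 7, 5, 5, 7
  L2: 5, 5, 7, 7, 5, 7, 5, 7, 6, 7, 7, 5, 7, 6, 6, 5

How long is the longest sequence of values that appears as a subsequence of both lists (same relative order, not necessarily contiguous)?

12

One common subsequence of length 12: 5 [1,1]; then 5 [2,2]; then 7 [4,3]; then 7 [5,4]; then 5 [6,5]; then 7 [7,6]; then 7 [8,8]; then 6 [9,9]; then 7 [10,11]; then 5 [12,12]; then 7 [13,13]; then 5 [15,16], and the DP table's final entry dp[16][16] is also 12, so no common subsequence is longer.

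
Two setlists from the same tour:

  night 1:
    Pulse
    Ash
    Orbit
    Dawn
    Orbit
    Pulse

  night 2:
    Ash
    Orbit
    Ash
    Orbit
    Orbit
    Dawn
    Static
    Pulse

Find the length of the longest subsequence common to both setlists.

Taking Ash [2,3], then Orbit [3,5], then Dawn [4,6], then Pulse [6,8] gives a common subsequence of length 4, and the DP table's final entry dp[6][8] is also 4, so no common subsequence is longer.

4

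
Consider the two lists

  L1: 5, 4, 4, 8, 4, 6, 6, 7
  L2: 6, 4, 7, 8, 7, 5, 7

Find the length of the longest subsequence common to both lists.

Let dp[i][j] be the LCS length of the first i values of L1 and the first j values of L2. dp[i][j] = dp[i-1][j-1]+1 when the i-th and j-th values match, else max(dp[i-1][j], dp[i][j-1]).
    ·  6  4  7  8  7  5  7
 ·  0  0  0  0  0  0  0  0
 5  0  0  0  0  0  0  1  1
 4  0  0  1  1  1  1  1  1
 4  0  0  1  1  1  1  1  1
 8  0  0  1  1  2  2  2  2
 4  0  0  1  1  2  2  2  2
 6  0  1  1  1  2  2  2  2
 6  0  1  1  1  2  2  2  2
 7  0  1  1  2  2  3  3  3
dp[8][7] = 3. One LCS (by backtracking along matches): 4, 8, 7.

3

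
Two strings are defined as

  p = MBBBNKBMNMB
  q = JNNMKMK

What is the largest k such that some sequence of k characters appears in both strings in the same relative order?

3

Pick M at p[1]=q[4], then K at p[6]=q[5], then M at p[8]=q[6]; all 3 characters appear in both, in order. Since dp[11][7] = 3, nothing longer is possible.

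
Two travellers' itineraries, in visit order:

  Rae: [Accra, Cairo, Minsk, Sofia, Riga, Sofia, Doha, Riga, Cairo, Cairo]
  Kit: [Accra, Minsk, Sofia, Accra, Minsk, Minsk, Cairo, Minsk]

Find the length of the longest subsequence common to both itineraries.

4

Match Accra [1,1], Minsk [3,2], Sofia [4,3], Cairo [9,7] — 4 stops in the same relative order in both. The LCS DP gives dp[10][8] = 4, so this is optimal.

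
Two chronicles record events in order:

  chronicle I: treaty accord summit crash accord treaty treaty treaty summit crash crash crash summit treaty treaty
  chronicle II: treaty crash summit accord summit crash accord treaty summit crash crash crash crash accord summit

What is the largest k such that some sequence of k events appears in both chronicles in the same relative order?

11

One common subsequence of length 11: treaty (chronicle I #1, chronicle II #1); then accord (chronicle I #2, chronicle II #4); then summit (chronicle I #3, chronicle II #5); then crash (chronicle I #4, chronicle II #6); then accord (chronicle I #5, chronicle II #7); then treaty (chronicle I #8, chronicle II #8); then summit (chronicle I #9, chronicle II #9); then crash (chronicle I #10, chronicle II #11); then crash (chronicle I #11, chronicle II #12); then crash (chronicle I #12, chronicle II #13); then summit (chronicle I #13, chronicle II #15), and the DP table's final entry dp[15][15] is also 11, so no common subsequence is longer.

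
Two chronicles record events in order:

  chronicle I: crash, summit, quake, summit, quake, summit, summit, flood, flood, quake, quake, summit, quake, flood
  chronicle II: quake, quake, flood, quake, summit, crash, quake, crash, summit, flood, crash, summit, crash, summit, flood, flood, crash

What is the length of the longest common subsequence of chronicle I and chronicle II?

7

Pick crash (chronicle I #1, chronicle II #6), quake (chronicle I #3, chronicle II #7), summit (chronicle I #4, chronicle II #9), summit (chronicle I #6, chronicle II #12), summit (chronicle I #7, chronicle II #14), flood (chronicle I #8, chronicle II #15), flood (chronicle I #9, chronicle II #16); all 7 events appear in both, in order. dp[14][17] = 7 confirms this is the maximum.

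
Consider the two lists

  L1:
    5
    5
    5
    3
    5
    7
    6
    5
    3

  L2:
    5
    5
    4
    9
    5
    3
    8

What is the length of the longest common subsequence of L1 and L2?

Match 5 (L1 #1, L2 #1), then 5 (L1 #2, L2 #2), then 5 (L1 #3, L2 #5), then 3 (L1 #4, L2 #6) — 4 values in the same relative order in both. dp[9][7] = 4 confirms this is the maximum.

4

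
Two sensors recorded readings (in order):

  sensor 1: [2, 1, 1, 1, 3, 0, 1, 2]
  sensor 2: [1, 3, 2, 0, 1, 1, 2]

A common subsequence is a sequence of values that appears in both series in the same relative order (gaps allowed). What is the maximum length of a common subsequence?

Match 1 at sensor 1[4]=sensor 2[1], then 3 at sensor 1[5]=sensor 2[2], then 0 at sensor 1[6]=sensor 2[4], then 1 at sensor 1[7]=sensor 2[6], then 2 at sensor 1[8]=sensor 2[7] — 5 values in the same relative order in both. dp[8][7] = 5 confirms this is the maximum.

5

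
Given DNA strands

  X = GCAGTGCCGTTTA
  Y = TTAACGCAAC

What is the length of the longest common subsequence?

4

Match G [1,6], C [2,7], A [3,9], C [8,10] — 4 bases in the same relative order in both. The LCS DP gives dp[13][10] = 4, so this is optimal.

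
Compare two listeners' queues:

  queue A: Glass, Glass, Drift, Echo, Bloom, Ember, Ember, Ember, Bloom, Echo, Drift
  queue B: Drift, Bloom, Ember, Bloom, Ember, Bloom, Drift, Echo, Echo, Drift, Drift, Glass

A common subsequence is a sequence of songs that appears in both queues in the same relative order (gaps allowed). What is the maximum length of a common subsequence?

Pick Drift [3,1]; then Bloom [5,2]; then Ember [6,3]; then Ember [8,5]; then Bloom [9,6]; then Echo [10,9]; then Drift [11,11]; all 7 songs appear in both, in order. The LCS DP gives dp[11][12] = 7, so this is optimal.

7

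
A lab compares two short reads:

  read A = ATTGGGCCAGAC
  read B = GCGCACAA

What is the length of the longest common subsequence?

Let dp[i][j] be the LCS length of the first i bases of read A and the first j bases of read B. dp[i][j] = dp[i-1][j-1]+1 when the i-th and j-th bases match, else max(dp[i-1][j], dp[i][j-1]).
    ·  G  C  G  C  A  C  A  A
 ·  0  0  0  0  0  0  0  0  0
 A  0  0  0  0  0  1  1  1  1
 T  0  0  0  0  0  1  1  1  1
 T  0  0  0  0  0  1  1  1  1
 G  0  1  1  1  1  1  1  1  1
 G  0  1  1  2  2  2  2  2  2
 G  0  1  1  2  2  2  2  2  2
 C  0  1  2  2  3  3  3  3  3
 C  0  1  2  2  3  3  4  4  4
 A  0  1  2  2  3  4  4  5  5
 G  0  1  2  3  3  4  4  5  5
 A  0  1  2  3  3  4  4  5  6
 C  0  1  2  3  4  4  5  5  6
dp[12][8] = 6. One LCS (by backtracking along matches): GGCCAA.

6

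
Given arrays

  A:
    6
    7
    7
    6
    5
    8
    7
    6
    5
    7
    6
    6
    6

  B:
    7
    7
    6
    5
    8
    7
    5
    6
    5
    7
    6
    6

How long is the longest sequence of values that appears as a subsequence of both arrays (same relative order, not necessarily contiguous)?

11

One common subsequence of length 11: 7 (A #2, B #1), 7 (A #3, B #2), 6 (A #4, B #3), 5 (A #5, B #4), 8 (A #6, B #5), 7 (A #7, B #6), 6 (A #8, B #8), 5 (A #9, B #9), 7 (A #10, B #10), 6 (A #12, B #11), 6 (A #13, B #12). The LCS DP gives dp[13][12] = 11, so this is optimal.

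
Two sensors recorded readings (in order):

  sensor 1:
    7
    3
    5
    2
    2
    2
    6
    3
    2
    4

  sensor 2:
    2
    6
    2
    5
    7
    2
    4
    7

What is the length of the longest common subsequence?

4

Let dp[i][j] be the LCS length of the first i values of sensor 1 and the first j values of sensor 2. dp[i][j] = dp[i-1][j-1]+1 when the i-th and j-th values match, else max(dp[i-1][j], dp[i][j-1]).
    ·  2  6  2  5  7  2  4  7
 ·  0  0  0  0  0  0  0  0  0
 7  0  0  0  0  0  1  1  1  1
 3  0  0  0  0  0  1  1  1  1
 5  0  0  0  0  1  1  1  1  1
 2  0  1  1  1  1  1  2  2  2
 2  0  1  1  2  2  2  2  2  2
 2  0  1  1  2  2  2  3  3  3
 6  0  1  2  2  2  2  3  3  3
 3  0  1  2  2  2  2  3  3  3
 2  0  1  2  3  3  3  3  3  3
 4  0  1  2  3  3  3  3  4  4
dp[10][8] = 4. One LCS (by backtracking along matches): 2, 2, 2, 4.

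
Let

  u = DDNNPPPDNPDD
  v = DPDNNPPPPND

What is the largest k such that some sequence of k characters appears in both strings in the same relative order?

9

Pick D at u[1]=v[1], then D at u[2]=v[3], then N at u[3]=v[4], then N at u[4]=v[5], then P at u[5]=v[7], then P at u[6]=v[8], then P at u[7]=v[9], then N at u[9]=v[10], then D at u[12]=v[11]; all 9 characters appear in both, in order, and the DP table's final entry dp[12][11] is also 9, so no common subsequence is longer.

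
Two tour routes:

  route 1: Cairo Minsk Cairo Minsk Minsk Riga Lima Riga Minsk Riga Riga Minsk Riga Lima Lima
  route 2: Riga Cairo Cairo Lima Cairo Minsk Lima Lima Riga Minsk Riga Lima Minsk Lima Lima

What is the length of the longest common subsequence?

10

Pick Cairo [1,3], then Cairo [3,5], then Minsk [4,6], then Lima [7,8], then Riga [8,9], then Minsk [9,10], then Riga [10,11], then Minsk [12,13], then Lima [14,14], then Lima [15,15]; all 10 stops appear in both, in order. The LCS DP gives dp[15][15] = 10, so this is optimal.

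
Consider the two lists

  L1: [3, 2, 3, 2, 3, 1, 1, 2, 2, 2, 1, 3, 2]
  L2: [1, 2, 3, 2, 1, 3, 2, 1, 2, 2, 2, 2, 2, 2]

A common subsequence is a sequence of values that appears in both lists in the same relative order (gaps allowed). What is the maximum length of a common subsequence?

Match 3 (L1 #1, L2 #3) → 2 (L1 #2, L2 #4) → 3 (L1 #3, L2 #6) → 2 (L1 #4, L2 #7) → 1 (L1 #6, L2 #8) → 2 (L1 #8, L2 #11) → 2 (L1 #9, L2 #12) → 2 (L1 #10, L2 #13) → 2 (L1 #13, L2 #14) — 9 values in the same relative order in both. dp[13][14] = 9 confirms this is the maximum.

9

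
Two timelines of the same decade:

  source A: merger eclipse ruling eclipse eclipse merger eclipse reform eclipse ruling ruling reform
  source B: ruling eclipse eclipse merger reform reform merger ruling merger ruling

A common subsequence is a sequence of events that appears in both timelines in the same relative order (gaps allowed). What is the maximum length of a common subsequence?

7

One common subsequence of length 7: ruling [3,1], eclipse [4,2], eclipse [5,3], merger [6,4], reform [8,6], ruling [10,8], ruling [11,10]. Since dp[12][10] = 7, nothing longer is possible.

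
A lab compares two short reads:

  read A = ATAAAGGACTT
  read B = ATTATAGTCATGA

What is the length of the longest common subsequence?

Let dp[i][j] be the LCS length of the first i bases of read A and the first j bases of read B. dp[i][j] = dp[i-1][j-1]+1 when the i-th and j-th bases match, else max(dp[i-1][j], dp[i][j-1]).
    ·  A  T  T  A  T  A  G  T  C  A  T  G  A
 ·  0  0  0  0  0  0  0  0  0  0  0  0  0  0
 A  0  1  1  1  1  1  1  1  1  1  1  1  1  1
 T  0  1  2  2  2  2  2  2  2  2  2  2  2  2
 A  0  1  2  2  3  3  3  3  3  3  3  3  3  3
 A  0  1  2  2  3  3  4  4  4  4  4  4  4  4
 A  0  1  2  2  3  3  4  4  4  4  5  5  5  5
 G  0  1  2  2  3  3  4  5  5  5  5  5  6  6
 G  0  1  2  2  3  3  4  5  5  5  5  5  6  6
 A  0  1  2  2  3  3  4  5  5  5  6  6  6  7
 C  0  1  2  2  3  3  4  5  5  6  6  6  6  7
 T  0  1  2  3  3  4  4  5  6  6  6  7  7  7
 T  0  1  2  3  3  4  4  5  6  6  6  7  7  7
dp[11][13] = 7. One LCS (by backtracking along matches): ATAAAGA.

7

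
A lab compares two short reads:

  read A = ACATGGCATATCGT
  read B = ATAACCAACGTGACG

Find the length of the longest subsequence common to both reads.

8

One common subsequence of length 8: A [1,4] → C [2,6] → A [3,8] → T [4,11] → G [6,12] → A [10,13] → C [12,14] → G [13,15], and the DP table's final entry dp[14][15] is also 8, so no common subsequence is longer.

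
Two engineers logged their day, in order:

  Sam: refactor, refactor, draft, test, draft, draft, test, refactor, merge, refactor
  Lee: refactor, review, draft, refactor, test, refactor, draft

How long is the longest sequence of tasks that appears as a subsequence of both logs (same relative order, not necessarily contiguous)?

4

Pick refactor (Sam #1, Lee #1), then refactor (Sam #2, Lee #4), then test (Sam #4, Lee #5), then draft (Sam #6, Lee #7); all 4 tasks appear in both, in order. Since dp[10][7] = 4, nothing longer is possible.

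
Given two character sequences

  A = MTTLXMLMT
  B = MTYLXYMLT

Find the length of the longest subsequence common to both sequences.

Let dp[i][j] be the LCS length of the first i characters of A and the first j characters of B. dp[i][j] = dp[i-1][j-1]+1 when the i-th and j-th characters match, else max(dp[i-1][j], dp[i][j-1]).
    ·  M  T  Y  L  X  Y  M  L  T
 ·  0  0  0  0  0  0  0  0  0  0
 M  0  1  1  1  1  1  1  1  1  1
 T  0  1  2  2  2  2  2  2  2  2
 T  0  1  2  2  2  2  2  2  2  3
 L  0  1  2  2  3  3  3  3  3  3
 X  0  1  2  2  3  4  4  4  4  4
 M  0  1  2  2  3  4  4  5  5  5
 L  0  1  2  2  3  4  4  5  6  6
 M  0  1  2  2  3  4  4  5  6  6
 T  0  1  2  2  3  4  4  5  6  7
dp[9][9] = 7. One LCS (by backtracking along matches): MTLXMLT.

7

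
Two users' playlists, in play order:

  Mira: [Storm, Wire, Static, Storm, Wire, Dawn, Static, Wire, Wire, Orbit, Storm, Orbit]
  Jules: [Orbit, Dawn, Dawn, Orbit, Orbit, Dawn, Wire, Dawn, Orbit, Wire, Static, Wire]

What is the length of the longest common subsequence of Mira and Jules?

4

Pick Wire [2,7]; then Wire [5,10]; then Static [7,11]; then Wire [9,12]; all 4 songs appear in both, in order. The LCS DP gives dp[12][12] = 4, so this is optimal.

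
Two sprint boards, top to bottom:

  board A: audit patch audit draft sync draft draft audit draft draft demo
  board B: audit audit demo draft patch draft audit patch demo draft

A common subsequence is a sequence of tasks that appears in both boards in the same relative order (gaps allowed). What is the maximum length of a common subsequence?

Pick audit [1,1], audit [3,2], draft [4,4], draft [7,6], audit [8,7], draft [10,10]; all 6 tasks appear in both, in order. The LCS DP gives dp[11][10] = 6, so this is optimal.

6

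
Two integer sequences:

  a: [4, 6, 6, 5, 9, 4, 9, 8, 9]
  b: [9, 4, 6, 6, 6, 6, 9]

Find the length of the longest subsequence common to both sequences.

4

Let dp[i][j] be the LCS length of the first i values of a and the first j values of b. dp[i][j] = dp[i-1][j-1]+1 when the i-th and j-th values match, else max(dp[i-1][j], dp[i][j-1]).
    ·  9  4  6  6  6  6  9
 ·  0  0  0  0  0  0  0  0
 4  0  0  1  1  1  1  1  1
 6  0  0  1  2  2  2  2  2
 6  0  0  1  2  3  3  3  3
 5  0  0  1  2  3  3  3  3
 9  0  1  1  2  3  3  3  4
 4  0  1  2  2  3  3  3  4
 9  0  1  2  2  3  3  3  4
 8  0  1  2  2  3  3  3  4
 9  0  1  2  2  3  3  3  4
dp[9][7] = 4. One LCS (by backtracking along matches): 4, 6, 6, 9.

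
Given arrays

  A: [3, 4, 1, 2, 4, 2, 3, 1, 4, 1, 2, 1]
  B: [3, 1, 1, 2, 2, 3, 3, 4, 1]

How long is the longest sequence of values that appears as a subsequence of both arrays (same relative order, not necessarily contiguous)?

Let dp[i][j] be the LCS length of the first i values of A and the first j values of B. dp[i][j] = dp[i-1][j-1]+1 when the i-th and j-th values match, else max(dp[i-1][j], dp[i][j-1]).
    ·  3  1  1  2  2  3  3  4  1
 ·  0  0  0  0  0  0  0  0  0  0
 3  0  1  1  1  1  1  1  1  1  1
 4  0  1  1  1  1  1  1  1  2  2
 1  0  1  2  2  2  2  2  2  2  3
 2  0  1  2  2  3  3  3  3  3  3
 4  0  1  2  2  3  3  3  3  4  4
 2  0  1  2  2  3  4  4  4  4  4
 3  0  1  2  2  3  4  5  5  5  5
 1  0  1  2  3  3  4  5  5  5  6
 4  0  1  2  3  3  4  5  5  6  6
 1  0  1  2  3  3  4  5  5  6  7
 2  0  1  2  3  4  4  5  5  6  7
 1  0  1  2  3  4  4  5  5  6  7
dp[12][9] = 7. One LCS (by backtracking along matches): 3, 1, 2, 2, 3, 4, 1.

7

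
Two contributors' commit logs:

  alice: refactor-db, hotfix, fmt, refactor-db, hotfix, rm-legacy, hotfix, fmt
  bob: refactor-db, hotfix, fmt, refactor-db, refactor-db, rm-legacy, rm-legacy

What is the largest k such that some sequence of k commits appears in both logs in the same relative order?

One common subsequence of length 5: refactor-db [1,1] → hotfix [2,2] → fmt [3,3] → refactor-db [4,5] → rm-legacy [6,7]. dp[8][7] = 5 confirms this is the maximum.

5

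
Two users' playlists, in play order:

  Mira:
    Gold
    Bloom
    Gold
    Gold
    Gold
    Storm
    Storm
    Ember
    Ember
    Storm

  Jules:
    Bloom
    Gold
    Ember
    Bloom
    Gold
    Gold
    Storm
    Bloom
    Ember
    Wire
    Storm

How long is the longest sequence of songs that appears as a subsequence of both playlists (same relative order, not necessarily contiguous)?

7

Match Gold [1,2], Bloom [2,4], Gold [4,5], Gold [5,6], Storm [6,7], Ember [8,9], Storm [10,11] — 7 songs in the same relative order in both. Since dp[10][11] = 7, nothing longer is possible.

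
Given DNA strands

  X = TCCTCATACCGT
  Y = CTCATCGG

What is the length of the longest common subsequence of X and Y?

One common subsequence of length 7: C at X[3]=Y[1], T at X[4]=Y[2], C at X[5]=Y[3], A at X[6]=Y[4], T at X[7]=Y[5], C at X[9]=Y[6], G at X[11]=Y[8], and the DP table's final entry dp[12][8] is also 7, so no common subsequence is longer.

7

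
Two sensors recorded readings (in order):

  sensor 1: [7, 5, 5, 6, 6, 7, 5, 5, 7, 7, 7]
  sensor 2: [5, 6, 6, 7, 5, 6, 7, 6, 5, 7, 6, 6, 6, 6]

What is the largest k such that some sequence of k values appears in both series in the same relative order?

Taking 5 (sensor 1 #3, sensor 2 #1); then 6 (sensor 1 #4, sensor 2 #2); then 6 (sensor 1 #5, sensor 2 #3); then 7 (sensor 1 #6, sensor 2 #4); then 5 (sensor 1 #7, sensor 2 #5); then 5 (sensor 1 #8, sensor 2 #9); then 7 (sensor 1 #9, sensor 2 #10) gives a common subsequence of length 7, and the DP table's final entry dp[11][14] is also 7, so no common subsequence is longer.

7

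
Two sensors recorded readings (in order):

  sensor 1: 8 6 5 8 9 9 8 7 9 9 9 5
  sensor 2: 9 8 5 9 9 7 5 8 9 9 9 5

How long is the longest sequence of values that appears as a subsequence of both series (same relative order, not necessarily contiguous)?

9

Let dp[i][j] be the LCS length of the first i values of sensor 1 and the first j values of sensor 2. dp[i][j] = dp[i-1][j-1]+1 when the i-th and j-th values match, else max(dp[i-1][j], dp[i][j-1]).
    ·  9  8  5  9  9  7  5  8  9  9  9  5
 ·  0  0  0  0  0  0  0  0  0  0  0  0  0
 8  0  0  1  1  1  1  1  1  1  1  1  1  1
 6  0  0  1  1  1  1  1  1  1  1  1  1  1
 5  0  0  1  2  2  2  2  2  2  2  2  2  2
 8  0  0  1  2  2  2  2  2  3  3  3  3  3
 9  0  1  1  2  3  3  3  3  3  4  4  4  4
 9  0  1  1  2  3  4  4  4  4  4  5  5  5
 8  0  1  2  2  3  4  4  4  5  5  5  5  5
 7  0  1  2  2  3  4  5  5  5  5  5  5  5
 9  0  1  2  2  3  4  5  5  5  6  6  6  6
 9  0  1  2  2  3  4  5  5  5  6  7  7  7
 9  0  1  2  2  3  4  5  5  5  6  7  8  8
 5  0  1  2  3  3  4  5  6  6  6  7  8  9
dp[12][12] = 9. One LCS (by backtracking along matches): 8, 5, 9, 9, 8, 9, 9, 9, 5.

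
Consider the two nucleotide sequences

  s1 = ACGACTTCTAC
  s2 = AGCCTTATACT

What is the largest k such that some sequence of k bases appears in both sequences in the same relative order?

One common subsequence of length 8: A [1,1] → C [2,3] → C [5,4] → T [6,5] → T [7,6] → T [9,8] → A [10,9] → C [11,10]. Since dp[11][11] = 8, nothing longer is possible.

8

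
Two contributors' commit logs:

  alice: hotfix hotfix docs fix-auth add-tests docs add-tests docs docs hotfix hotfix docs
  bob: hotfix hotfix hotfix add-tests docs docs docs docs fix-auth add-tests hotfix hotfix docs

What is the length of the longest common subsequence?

One common subsequence of length 9: hotfix at alice[1]=bob[2]; then hotfix at alice[2]=bob[3]; then docs at alice[3]=bob[5]; then docs at alice[6]=bob[6]; then docs at alice[8]=bob[7]; then docs at alice[9]=bob[8]; then hotfix at alice[10]=bob[11]; then hotfix at alice[11]=bob[12]; then docs at alice[12]=bob[13]. The LCS DP gives dp[12][13] = 9, so this is optimal.

9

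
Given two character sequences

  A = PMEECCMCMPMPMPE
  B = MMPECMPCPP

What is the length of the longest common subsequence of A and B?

7

Pick P (A #1, B #3) → E (A #4, B #4) → C (A #6, B #5) → M (A #7, B #6) → C (A #8, B #8) → P (A #12, B #9) → P (A #14, B #10); all 7 characters appear in both, in order, and the DP table's final entry dp[15][10] is also 7, so no common subsequence is longer.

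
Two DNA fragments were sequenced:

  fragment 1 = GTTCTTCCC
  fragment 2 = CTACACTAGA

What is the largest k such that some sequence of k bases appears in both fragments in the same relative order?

Pick C [4,1], then T [5,2], then C [7,4], then C [8,6]; all 4 bases appear in both, in order. Since dp[9][10] = 4, nothing longer is possible.

4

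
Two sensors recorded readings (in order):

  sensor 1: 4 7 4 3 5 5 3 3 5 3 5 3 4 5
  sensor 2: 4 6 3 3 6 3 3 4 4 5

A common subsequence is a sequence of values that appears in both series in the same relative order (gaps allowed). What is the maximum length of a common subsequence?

7

One common subsequence of length 7: 4 (sensor 1 #1, sensor 2 #1), 3 (sensor 1 #4, sensor 2 #3), 3 (sensor 1 #7, sensor 2 #4), 3 (sensor 1 #8, sensor 2 #6), 3 (sensor 1 #10, sensor 2 #7), 4 (sensor 1 #13, sensor 2 #9), 5 (sensor 1 #14, sensor 2 #10). Since dp[14][10] = 7, nothing longer is possible.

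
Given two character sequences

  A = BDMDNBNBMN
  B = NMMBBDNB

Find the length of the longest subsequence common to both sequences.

4

Let dp[i][j] be the LCS length of the first i characters of A and the first j characters of B. dp[i][j] = dp[i-1][j-1]+1 when the i-th and j-th characters match, else max(dp[i-1][j], dp[i][j-1]).
    ·  N  M  M  B  B  D  N  B
 ·  0  0  0  0  0  0  0  0  0
 B  0  0  0  0  1  1  1  1  1
 D  0  0  0  0  1  1  2  2  2
 M  0  0  1  1  1  1  2  2  2
 D  0  0  1  1  1  1  2  2  2
 N  0  1  1  1  1  1  2  3  3
 B  0  1  1  1  2  2  2  3  4
 N  0  1  1  1  2  2  2  3  4
 B  0  1  1  1  2  3  3  3  4
 M  0  1  2  2  2  3  3  3  4
 N  0  1  2  2  2  3  3  4  4
dp[10][8] = 4. One LCS (by backtracking along matches): BDNB.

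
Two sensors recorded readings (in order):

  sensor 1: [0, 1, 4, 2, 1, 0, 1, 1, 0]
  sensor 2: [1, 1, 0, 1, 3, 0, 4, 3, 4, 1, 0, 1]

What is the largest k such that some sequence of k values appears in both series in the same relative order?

Match 0 (sensor 1 #1, sensor 2 #3), 1 (sensor 1 #2, sensor 2 #4), 4 (sensor 1 #3, sensor 2 #9), 1 (sensor 1 #5, sensor 2 #10), 0 (sensor 1 #6, sensor 2 #11), 1 (sensor 1 #8, sensor 2 #12) — 6 values in the same relative order in both. Since dp[9][12] = 6, nothing longer is possible.

6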